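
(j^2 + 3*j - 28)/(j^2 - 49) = (j - 4)/(j - 7)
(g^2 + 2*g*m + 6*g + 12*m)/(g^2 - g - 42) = (g + 2*m)/(g - 7)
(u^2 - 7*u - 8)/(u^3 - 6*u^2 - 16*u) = (u + 1)/(u*(u + 2))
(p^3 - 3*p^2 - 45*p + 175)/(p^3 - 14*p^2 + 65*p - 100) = (p + 7)/(p - 4)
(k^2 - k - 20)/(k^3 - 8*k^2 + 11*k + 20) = (k + 4)/(k^2 - 3*k - 4)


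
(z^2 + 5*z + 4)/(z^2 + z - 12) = (z + 1)/(z - 3)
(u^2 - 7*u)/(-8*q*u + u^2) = (7 - u)/(8*q - u)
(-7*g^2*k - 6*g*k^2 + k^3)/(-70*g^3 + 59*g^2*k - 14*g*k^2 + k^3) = k*(g + k)/(10*g^2 - 7*g*k + k^2)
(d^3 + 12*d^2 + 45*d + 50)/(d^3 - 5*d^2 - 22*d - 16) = (d^2 + 10*d + 25)/(d^2 - 7*d - 8)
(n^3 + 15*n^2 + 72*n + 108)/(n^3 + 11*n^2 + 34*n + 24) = (n^2 + 9*n + 18)/(n^2 + 5*n + 4)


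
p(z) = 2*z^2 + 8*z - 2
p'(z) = 4*z + 8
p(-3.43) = -5.91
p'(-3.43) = -5.72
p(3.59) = 52.50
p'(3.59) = 22.36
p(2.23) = 25.79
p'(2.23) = 16.92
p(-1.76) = -9.88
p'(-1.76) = 0.96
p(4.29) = 69.13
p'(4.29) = 25.16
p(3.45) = 49.40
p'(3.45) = 21.80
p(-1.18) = -8.66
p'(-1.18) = 3.28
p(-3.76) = -3.80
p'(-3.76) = -7.04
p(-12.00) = 190.00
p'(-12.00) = -40.00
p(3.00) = 40.00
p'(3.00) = 20.00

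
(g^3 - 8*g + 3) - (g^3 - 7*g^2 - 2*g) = 7*g^2 - 6*g + 3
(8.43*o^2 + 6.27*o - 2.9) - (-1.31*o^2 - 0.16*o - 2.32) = 9.74*o^2 + 6.43*o - 0.58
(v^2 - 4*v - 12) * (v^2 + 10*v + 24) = v^4 + 6*v^3 - 28*v^2 - 216*v - 288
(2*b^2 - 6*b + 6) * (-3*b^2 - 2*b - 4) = -6*b^4 + 14*b^3 - 14*b^2 + 12*b - 24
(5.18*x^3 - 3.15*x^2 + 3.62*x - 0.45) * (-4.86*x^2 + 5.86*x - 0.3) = -25.1748*x^5 + 45.6638*x^4 - 37.6062*x^3 + 24.3452*x^2 - 3.723*x + 0.135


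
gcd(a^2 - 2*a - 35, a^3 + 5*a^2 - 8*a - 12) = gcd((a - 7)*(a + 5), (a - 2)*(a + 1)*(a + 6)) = 1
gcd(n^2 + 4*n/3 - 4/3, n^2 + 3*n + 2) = n + 2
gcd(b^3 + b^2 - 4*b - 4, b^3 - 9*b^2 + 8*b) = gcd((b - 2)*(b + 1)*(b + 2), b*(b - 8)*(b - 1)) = 1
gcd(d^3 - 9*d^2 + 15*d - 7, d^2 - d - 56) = 1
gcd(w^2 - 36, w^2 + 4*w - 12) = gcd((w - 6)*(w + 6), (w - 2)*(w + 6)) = w + 6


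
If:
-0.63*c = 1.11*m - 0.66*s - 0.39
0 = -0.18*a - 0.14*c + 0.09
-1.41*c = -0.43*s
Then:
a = 0.5 - 0.237194641449961*s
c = 0.304964539007092*s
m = 0.421506612995975*s + 0.351351351351351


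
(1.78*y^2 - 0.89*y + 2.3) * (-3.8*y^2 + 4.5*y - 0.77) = -6.764*y^4 + 11.392*y^3 - 14.1156*y^2 + 11.0353*y - 1.771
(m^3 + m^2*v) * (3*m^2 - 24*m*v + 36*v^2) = 3*m^5 - 21*m^4*v + 12*m^3*v^2 + 36*m^2*v^3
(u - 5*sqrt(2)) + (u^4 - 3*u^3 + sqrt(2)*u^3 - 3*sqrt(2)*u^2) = u^4 - 3*u^3 + sqrt(2)*u^3 - 3*sqrt(2)*u^2 + u - 5*sqrt(2)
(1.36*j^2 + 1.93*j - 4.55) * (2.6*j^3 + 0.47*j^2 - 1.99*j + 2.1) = 3.536*j^5 + 5.6572*j^4 - 13.6293*j^3 - 3.1232*j^2 + 13.1075*j - 9.555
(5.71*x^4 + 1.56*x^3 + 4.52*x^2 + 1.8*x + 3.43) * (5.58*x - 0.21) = 31.8618*x^5 + 7.5057*x^4 + 24.894*x^3 + 9.0948*x^2 + 18.7614*x - 0.7203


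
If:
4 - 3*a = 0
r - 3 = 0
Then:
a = 4/3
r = 3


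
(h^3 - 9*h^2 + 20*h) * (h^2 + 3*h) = h^5 - 6*h^4 - 7*h^3 + 60*h^2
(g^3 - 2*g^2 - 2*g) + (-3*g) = g^3 - 2*g^2 - 5*g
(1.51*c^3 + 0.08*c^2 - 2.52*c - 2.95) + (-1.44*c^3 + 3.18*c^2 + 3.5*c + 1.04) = 0.0700000000000001*c^3 + 3.26*c^2 + 0.98*c - 1.91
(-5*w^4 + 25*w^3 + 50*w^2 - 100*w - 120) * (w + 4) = -5*w^5 + 5*w^4 + 150*w^3 + 100*w^2 - 520*w - 480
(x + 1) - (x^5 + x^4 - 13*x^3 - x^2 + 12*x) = -x^5 - x^4 + 13*x^3 + x^2 - 11*x + 1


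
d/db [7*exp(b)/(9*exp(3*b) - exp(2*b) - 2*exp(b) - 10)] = 7*(-18*exp(3*b) + exp(2*b) - 10)*exp(b)/(81*exp(6*b) - 18*exp(5*b) - 35*exp(4*b) - 176*exp(3*b) + 24*exp(2*b) + 40*exp(b) + 100)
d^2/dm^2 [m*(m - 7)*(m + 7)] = 6*m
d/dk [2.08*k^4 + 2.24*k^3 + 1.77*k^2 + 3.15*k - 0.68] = 8.32*k^3 + 6.72*k^2 + 3.54*k + 3.15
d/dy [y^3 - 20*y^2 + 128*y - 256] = 3*y^2 - 40*y + 128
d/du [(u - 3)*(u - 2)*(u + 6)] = 3*u^2 + 2*u - 24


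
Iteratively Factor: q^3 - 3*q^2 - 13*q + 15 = (q + 3)*(q^2 - 6*q + 5) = (q - 1)*(q + 3)*(q - 5)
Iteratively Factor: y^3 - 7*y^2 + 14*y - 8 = (y - 2)*(y^2 - 5*y + 4) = (y - 4)*(y - 2)*(y - 1)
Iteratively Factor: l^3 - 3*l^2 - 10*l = (l)*(l^2 - 3*l - 10) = l*(l - 5)*(l + 2)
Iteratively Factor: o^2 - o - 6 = (o - 3)*(o + 2)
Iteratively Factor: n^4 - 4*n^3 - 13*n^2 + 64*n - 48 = (n + 4)*(n^3 - 8*n^2 + 19*n - 12) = (n - 1)*(n + 4)*(n^2 - 7*n + 12) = (n - 3)*(n - 1)*(n + 4)*(n - 4)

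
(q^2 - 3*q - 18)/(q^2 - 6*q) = (q + 3)/q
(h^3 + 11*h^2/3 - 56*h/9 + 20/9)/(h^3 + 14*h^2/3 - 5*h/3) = (9*h^2 - 12*h + 4)/(3*h*(3*h - 1))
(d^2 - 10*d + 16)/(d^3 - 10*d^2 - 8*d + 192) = (d - 2)/(d^2 - 2*d - 24)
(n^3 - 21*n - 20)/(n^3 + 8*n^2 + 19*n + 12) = (n - 5)/(n + 3)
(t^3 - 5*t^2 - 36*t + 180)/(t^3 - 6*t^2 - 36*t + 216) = (t - 5)/(t - 6)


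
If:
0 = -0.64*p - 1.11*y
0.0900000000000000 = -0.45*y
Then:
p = 0.35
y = -0.20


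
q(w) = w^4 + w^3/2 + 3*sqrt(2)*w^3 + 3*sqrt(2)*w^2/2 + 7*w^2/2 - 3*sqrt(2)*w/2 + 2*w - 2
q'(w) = 4*w^3 + 3*w^2/2 + 9*sqrt(2)*w^2 + 3*sqrt(2)*w + 7*w - 3*sqrt(2)/2 + 2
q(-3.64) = 19.74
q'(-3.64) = -45.44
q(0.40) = -0.82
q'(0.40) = 6.91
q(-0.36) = -1.43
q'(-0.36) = -2.51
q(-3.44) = 11.91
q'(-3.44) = -33.26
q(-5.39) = 263.34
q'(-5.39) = -273.73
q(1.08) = 11.76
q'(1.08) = 33.66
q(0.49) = -0.09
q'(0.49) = 9.27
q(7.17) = 4677.14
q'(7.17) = 2286.34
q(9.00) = 10470.62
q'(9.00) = 4169.52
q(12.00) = 29737.30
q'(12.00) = 9095.61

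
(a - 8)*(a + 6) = a^2 - 2*a - 48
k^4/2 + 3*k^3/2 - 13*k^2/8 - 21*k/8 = k*(k/2 + 1/2)*(k - 3/2)*(k + 7/2)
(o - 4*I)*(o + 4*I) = o^2 + 16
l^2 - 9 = (l - 3)*(l + 3)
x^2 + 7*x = x*(x + 7)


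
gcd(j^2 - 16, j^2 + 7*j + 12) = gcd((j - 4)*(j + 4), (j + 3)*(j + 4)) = j + 4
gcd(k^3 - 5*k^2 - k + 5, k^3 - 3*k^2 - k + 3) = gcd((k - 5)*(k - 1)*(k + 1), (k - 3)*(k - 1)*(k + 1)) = k^2 - 1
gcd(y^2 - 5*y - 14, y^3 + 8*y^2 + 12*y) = y + 2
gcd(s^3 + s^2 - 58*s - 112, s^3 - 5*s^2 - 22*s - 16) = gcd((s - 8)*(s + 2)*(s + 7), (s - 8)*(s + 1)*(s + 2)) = s^2 - 6*s - 16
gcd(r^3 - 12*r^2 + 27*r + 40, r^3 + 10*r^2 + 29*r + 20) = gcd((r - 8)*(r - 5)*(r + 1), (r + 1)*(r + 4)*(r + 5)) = r + 1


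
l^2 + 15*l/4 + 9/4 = (l + 3/4)*(l + 3)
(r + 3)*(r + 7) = r^2 + 10*r + 21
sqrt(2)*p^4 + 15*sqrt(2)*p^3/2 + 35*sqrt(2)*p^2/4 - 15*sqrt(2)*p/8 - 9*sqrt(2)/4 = (p - 1/2)*(p + 3/2)*(p + 6)*(sqrt(2)*p + sqrt(2)/2)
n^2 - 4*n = n*(n - 4)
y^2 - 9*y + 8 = (y - 8)*(y - 1)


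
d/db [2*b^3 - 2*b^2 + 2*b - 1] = 6*b^2 - 4*b + 2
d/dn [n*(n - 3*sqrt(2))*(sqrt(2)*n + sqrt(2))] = 3*sqrt(2)*n^2 - 12*n + 2*sqrt(2)*n - 6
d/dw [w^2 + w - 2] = 2*w + 1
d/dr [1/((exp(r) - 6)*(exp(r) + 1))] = (5 - 2*exp(r))*exp(r)/(exp(4*r) - 10*exp(3*r) + 13*exp(2*r) + 60*exp(r) + 36)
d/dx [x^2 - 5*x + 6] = 2*x - 5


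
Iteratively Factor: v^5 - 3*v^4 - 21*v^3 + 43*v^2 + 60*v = (v - 3)*(v^4 - 21*v^2 - 20*v) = (v - 3)*(v + 4)*(v^3 - 4*v^2 - 5*v) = (v - 5)*(v - 3)*(v + 4)*(v^2 + v) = (v - 5)*(v - 3)*(v + 1)*(v + 4)*(v)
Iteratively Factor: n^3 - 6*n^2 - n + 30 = (n + 2)*(n^2 - 8*n + 15) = (n - 3)*(n + 2)*(n - 5)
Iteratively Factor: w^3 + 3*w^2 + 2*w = (w + 2)*(w^2 + w) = w*(w + 2)*(w + 1)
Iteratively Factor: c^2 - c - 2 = (c - 2)*(c + 1)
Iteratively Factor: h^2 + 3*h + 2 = (h + 2)*(h + 1)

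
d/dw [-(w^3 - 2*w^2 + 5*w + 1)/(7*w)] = -2*w/7 + 2/7 + 1/(7*w^2)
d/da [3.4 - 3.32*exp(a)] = -3.32*exp(a)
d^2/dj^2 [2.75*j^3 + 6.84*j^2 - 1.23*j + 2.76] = 16.5*j + 13.68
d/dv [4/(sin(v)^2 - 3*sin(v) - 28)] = 4*(3 - 2*sin(v))*cos(v)/((sin(v) - 7)^2*(sin(v) + 4)^2)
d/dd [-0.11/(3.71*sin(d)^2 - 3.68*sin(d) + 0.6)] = (0.8162*sin(d) - 0.4048)*cos(d)/(3.71*sin(d)^2 - 3.68*sin(d) + 0.6)^2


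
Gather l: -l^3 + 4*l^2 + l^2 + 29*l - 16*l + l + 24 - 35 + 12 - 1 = -l^3 + 5*l^2 + 14*l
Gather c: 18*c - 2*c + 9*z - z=16*c + 8*z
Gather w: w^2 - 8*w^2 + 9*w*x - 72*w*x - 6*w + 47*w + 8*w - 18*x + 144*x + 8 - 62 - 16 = -7*w^2 + w*(49 - 63*x) + 126*x - 70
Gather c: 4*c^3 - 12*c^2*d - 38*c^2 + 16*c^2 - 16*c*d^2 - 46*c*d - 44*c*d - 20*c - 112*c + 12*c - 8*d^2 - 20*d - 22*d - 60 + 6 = 4*c^3 + c^2*(-12*d - 22) + c*(-16*d^2 - 90*d - 120) - 8*d^2 - 42*d - 54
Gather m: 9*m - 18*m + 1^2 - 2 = -9*m - 1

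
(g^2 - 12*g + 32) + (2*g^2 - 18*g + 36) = 3*g^2 - 30*g + 68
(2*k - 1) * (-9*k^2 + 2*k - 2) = -18*k^3 + 13*k^2 - 6*k + 2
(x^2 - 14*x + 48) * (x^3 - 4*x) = x^5 - 14*x^4 + 44*x^3 + 56*x^2 - 192*x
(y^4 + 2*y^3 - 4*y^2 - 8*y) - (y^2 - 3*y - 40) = y^4 + 2*y^3 - 5*y^2 - 5*y + 40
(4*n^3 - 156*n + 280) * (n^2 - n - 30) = 4*n^5 - 4*n^4 - 276*n^3 + 436*n^2 + 4400*n - 8400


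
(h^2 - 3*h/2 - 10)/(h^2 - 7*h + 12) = (h + 5/2)/(h - 3)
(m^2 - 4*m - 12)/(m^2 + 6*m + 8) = (m - 6)/(m + 4)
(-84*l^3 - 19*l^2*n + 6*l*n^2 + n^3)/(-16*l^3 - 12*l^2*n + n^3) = (21*l^2 + 10*l*n + n^2)/(4*l^2 + 4*l*n + n^2)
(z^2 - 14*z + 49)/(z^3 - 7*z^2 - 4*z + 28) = (z - 7)/(z^2 - 4)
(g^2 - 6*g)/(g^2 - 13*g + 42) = g/(g - 7)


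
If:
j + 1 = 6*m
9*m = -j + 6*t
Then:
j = 12*t/5 - 3/5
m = 2*t/5 + 1/15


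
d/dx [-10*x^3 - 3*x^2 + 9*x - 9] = -30*x^2 - 6*x + 9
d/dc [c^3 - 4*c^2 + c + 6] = 3*c^2 - 8*c + 1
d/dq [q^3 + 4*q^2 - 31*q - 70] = 3*q^2 + 8*q - 31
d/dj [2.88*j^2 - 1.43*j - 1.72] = 5.76*j - 1.43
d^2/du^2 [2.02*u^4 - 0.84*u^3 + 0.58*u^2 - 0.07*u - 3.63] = 24.24*u^2 - 5.04*u + 1.16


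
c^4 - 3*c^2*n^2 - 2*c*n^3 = c*(c - 2*n)*(c + n)^2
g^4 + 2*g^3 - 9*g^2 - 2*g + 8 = (g - 2)*(g - 1)*(g + 1)*(g + 4)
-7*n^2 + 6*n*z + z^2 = (-n + z)*(7*n + z)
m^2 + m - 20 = (m - 4)*(m + 5)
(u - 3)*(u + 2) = u^2 - u - 6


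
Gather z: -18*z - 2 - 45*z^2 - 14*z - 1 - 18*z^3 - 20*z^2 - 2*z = -18*z^3 - 65*z^2 - 34*z - 3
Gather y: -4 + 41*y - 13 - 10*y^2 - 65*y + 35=-10*y^2 - 24*y + 18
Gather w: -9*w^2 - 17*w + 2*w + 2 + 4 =-9*w^2 - 15*w + 6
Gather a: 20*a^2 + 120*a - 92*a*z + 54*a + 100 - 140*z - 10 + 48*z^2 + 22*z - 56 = 20*a^2 + a*(174 - 92*z) + 48*z^2 - 118*z + 34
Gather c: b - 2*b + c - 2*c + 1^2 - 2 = -b - c - 1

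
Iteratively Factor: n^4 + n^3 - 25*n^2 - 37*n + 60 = (n - 5)*(n^3 + 6*n^2 + 5*n - 12) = (n - 5)*(n - 1)*(n^2 + 7*n + 12) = (n - 5)*(n - 1)*(n + 4)*(n + 3)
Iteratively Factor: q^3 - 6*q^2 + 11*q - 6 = (q - 1)*(q^2 - 5*q + 6) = (q - 3)*(q - 1)*(q - 2)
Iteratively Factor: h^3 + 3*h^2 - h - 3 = (h + 3)*(h^2 - 1) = (h - 1)*(h + 3)*(h + 1)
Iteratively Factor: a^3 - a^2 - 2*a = (a)*(a^2 - a - 2) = a*(a - 2)*(a + 1)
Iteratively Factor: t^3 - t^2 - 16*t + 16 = (t - 1)*(t^2 - 16) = (t - 4)*(t - 1)*(t + 4)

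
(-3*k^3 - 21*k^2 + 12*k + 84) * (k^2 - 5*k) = -3*k^5 - 6*k^4 + 117*k^3 + 24*k^2 - 420*k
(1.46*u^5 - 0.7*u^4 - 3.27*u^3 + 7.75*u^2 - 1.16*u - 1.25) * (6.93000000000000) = 10.1178*u^5 - 4.851*u^4 - 22.6611*u^3 + 53.7075*u^2 - 8.0388*u - 8.6625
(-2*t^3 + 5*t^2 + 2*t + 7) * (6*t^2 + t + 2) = -12*t^5 + 28*t^4 + 13*t^3 + 54*t^2 + 11*t + 14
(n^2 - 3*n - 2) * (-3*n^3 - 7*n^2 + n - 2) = -3*n^5 + 2*n^4 + 28*n^3 + 9*n^2 + 4*n + 4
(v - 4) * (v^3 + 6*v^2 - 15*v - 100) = v^4 + 2*v^3 - 39*v^2 - 40*v + 400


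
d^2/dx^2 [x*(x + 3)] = 2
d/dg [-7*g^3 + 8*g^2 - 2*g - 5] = -21*g^2 + 16*g - 2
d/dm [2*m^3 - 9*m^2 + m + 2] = 6*m^2 - 18*m + 1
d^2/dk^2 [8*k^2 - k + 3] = 16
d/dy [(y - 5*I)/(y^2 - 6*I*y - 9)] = (-y + 7*I)/(y^3 - 9*I*y^2 - 27*y + 27*I)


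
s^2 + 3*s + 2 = (s + 1)*(s + 2)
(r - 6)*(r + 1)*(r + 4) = r^3 - r^2 - 26*r - 24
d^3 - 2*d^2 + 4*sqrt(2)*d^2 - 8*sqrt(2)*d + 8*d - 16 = (d - 2)*(d + 2*sqrt(2))^2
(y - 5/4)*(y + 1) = y^2 - y/4 - 5/4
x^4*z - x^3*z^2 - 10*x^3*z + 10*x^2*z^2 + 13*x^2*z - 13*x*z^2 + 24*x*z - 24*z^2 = (x - 8)*(x - 3)*(x - z)*(x*z + z)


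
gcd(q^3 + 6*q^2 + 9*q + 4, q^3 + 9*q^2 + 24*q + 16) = q^2 + 5*q + 4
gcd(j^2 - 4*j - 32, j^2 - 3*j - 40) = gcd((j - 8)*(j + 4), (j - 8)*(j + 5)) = j - 8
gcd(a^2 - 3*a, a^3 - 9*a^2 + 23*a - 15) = a - 3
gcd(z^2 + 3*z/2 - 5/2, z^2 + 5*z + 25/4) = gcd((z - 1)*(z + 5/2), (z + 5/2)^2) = z + 5/2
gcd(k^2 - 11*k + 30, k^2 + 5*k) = 1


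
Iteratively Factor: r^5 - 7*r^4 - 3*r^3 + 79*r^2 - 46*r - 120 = (r + 3)*(r^4 - 10*r^3 + 27*r^2 - 2*r - 40) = (r - 5)*(r + 3)*(r^3 - 5*r^2 + 2*r + 8) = (r - 5)*(r - 2)*(r + 3)*(r^2 - 3*r - 4) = (r - 5)*(r - 2)*(r + 1)*(r + 3)*(r - 4)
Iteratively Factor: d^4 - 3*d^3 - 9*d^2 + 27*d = (d - 3)*(d^3 - 9*d) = (d - 3)*(d + 3)*(d^2 - 3*d) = d*(d - 3)*(d + 3)*(d - 3)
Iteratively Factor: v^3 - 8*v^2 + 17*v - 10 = (v - 1)*(v^2 - 7*v + 10) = (v - 2)*(v - 1)*(v - 5)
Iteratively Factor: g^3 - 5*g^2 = (g - 5)*(g^2) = g*(g - 5)*(g)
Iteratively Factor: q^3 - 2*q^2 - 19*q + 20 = (q - 5)*(q^2 + 3*q - 4) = (q - 5)*(q - 1)*(q + 4)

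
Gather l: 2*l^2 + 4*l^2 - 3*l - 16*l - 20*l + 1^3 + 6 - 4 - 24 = 6*l^2 - 39*l - 21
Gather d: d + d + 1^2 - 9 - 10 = 2*d - 18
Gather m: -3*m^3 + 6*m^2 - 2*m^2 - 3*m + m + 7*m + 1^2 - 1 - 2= -3*m^3 + 4*m^2 + 5*m - 2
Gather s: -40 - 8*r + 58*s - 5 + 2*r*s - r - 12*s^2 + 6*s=-9*r - 12*s^2 + s*(2*r + 64) - 45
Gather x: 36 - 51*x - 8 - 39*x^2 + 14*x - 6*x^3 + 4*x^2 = -6*x^3 - 35*x^2 - 37*x + 28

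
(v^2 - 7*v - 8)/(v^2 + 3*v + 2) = (v - 8)/(v + 2)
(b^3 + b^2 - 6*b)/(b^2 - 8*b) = (b^2 + b - 6)/(b - 8)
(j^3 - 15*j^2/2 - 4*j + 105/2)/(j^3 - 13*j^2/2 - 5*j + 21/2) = (2*j^2 - j - 15)/(2*j^2 + j - 3)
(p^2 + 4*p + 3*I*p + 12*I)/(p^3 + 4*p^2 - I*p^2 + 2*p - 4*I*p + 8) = (p + 3*I)/(p^2 - I*p + 2)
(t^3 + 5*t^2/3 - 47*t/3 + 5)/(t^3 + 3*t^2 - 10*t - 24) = (3*t^2 + 14*t - 5)/(3*(t^2 + 6*t + 8))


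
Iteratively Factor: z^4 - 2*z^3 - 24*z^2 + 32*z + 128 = (z - 4)*(z^3 + 2*z^2 - 16*z - 32) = (z - 4)^2*(z^2 + 6*z + 8) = (z - 4)^2*(z + 2)*(z + 4)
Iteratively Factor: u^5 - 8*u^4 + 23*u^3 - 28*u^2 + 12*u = (u - 3)*(u^4 - 5*u^3 + 8*u^2 - 4*u) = (u - 3)*(u - 2)*(u^3 - 3*u^2 + 2*u) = (u - 3)*(u - 2)*(u - 1)*(u^2 - 2*u) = (u - 3)*(u - 2)^2*(u - 1)*(u)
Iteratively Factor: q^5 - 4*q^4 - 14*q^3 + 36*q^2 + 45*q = (q - 5)*(q^4 + q^3 - 9*q^2 - 9*q) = q*(q - 5)*(q^3 + q^2 - 9*q - 9) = q*(q - 5)*(q + 1)*(q^2 - 9) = q*(q - 5)*(q + 1)*(q + 3)*(q - 3)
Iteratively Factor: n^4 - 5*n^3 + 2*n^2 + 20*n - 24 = (n - 3)*(n^3 - 2*n^2 - 4*n + 8) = (n - 3)*(n - 2)*(n^2 - 4) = (n - 3)*(n - 2)^2*(n + 2)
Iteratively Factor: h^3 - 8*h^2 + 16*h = (h - 4)*(h^2 - 4*h) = h*(h - 4)*(h - 4)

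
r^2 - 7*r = r*(r - 7)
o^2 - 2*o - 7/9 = (o - 7/3)*(o + 1/3)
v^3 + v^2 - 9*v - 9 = (v - 3)*(v + 1)*(v + 3)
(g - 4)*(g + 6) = g^2 + 2*g - 24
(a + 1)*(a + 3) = a^2 + 4*a + 3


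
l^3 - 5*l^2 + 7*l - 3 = (l - 3)*(l - 1)^2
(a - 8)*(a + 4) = a^2 - 4*a - 32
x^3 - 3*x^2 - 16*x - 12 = (x - 6)*(x + 1)*(x + 2)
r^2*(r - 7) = r^3 - 7*r^2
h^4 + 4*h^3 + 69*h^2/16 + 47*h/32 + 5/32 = (h + 1/4)^2*(h + 1)*(h + 5/2)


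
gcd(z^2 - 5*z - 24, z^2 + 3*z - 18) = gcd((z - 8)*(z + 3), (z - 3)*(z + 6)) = 1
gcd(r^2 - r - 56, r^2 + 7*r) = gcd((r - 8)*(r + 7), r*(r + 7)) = r + 7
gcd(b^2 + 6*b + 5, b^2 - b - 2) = b + 1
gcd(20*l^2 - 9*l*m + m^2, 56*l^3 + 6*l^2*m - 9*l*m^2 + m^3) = 4*l - m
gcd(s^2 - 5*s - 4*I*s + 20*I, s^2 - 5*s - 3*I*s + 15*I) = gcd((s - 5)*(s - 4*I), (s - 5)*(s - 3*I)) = s - 5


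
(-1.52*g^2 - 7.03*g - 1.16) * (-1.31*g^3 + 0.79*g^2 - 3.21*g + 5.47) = 1.9912*g^5 + 8.0085*g^4 + 0.8451*g^3 + 13.3355*g^2 - 34.7305*g - 6.3452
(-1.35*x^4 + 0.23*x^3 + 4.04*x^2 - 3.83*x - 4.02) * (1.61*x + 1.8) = -2.1735*x^5 - 2.0597*x^4 + 6.9184*x^3 + 1.1057*x^2 - 13.3662*x - 7.236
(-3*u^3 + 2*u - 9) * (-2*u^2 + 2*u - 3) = 6*u^5 - 6*u^4 + 5*u^3 + 22*u^2 - 24*u + 27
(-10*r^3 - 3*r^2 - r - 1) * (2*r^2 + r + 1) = -20*r^5 - 16*r^4 - 15*r^3 - 6*r^2 - 2*r - 1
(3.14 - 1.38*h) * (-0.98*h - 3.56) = 1.3524*h^2 + 1.8356*h - 11.1784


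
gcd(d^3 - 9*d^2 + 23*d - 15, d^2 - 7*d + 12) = d - 3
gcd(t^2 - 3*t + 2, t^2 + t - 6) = t - 2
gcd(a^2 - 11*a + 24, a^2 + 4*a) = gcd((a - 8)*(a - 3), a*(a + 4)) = 1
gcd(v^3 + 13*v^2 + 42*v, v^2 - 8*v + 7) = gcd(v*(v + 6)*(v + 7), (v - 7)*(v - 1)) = 1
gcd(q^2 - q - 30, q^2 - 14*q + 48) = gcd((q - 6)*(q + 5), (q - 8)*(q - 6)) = q - 6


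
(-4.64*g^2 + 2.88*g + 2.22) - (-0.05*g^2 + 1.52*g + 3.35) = -4.59*g^2 + 1.36*g - 1.13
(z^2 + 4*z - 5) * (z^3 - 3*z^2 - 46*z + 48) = z^5 + z^4 - 63*z^3 - 121*z^2 + 422*z - 240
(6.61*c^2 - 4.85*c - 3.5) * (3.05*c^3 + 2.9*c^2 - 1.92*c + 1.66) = 20.1605*c^5 + 4.3765*c^4 - 37.4312*c^3 + 10.1346*c^2 - 1.331*c - 5.81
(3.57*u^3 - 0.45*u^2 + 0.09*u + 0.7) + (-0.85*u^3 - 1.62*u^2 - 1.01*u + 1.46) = 2.72*u^3 - 2.07*u^2 - 0.92*u + 2.16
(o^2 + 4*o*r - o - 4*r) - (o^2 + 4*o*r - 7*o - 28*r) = 6*o + 24*r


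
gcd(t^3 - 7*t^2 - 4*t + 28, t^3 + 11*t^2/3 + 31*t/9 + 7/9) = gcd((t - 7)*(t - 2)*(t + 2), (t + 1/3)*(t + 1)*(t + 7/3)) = 1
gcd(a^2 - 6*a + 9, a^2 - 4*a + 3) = a - 3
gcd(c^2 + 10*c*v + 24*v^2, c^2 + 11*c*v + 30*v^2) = c + 6*v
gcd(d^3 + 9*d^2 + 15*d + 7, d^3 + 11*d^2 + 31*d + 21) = d^2 + 8*d + 7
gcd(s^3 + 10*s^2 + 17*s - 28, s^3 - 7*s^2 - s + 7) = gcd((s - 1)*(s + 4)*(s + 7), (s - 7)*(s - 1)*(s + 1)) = s - 1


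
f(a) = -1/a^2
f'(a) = 2/a^3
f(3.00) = -0.11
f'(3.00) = 0.07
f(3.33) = -0.09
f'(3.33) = 0.05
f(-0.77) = -1.69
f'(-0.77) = -4.38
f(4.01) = -0.06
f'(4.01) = 0.03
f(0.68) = -2.16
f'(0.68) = 6.36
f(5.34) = -0.04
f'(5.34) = 0.01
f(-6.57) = -0.02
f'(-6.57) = -0.01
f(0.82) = -1.49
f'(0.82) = 3.63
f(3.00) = -0.11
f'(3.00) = 0.07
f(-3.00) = -0.11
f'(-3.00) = -0.07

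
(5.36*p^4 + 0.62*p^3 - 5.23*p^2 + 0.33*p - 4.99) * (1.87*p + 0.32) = 10.0232*p^5 + 2.8746*p^4 - 9.5817*p^3 - 1.0565*p^2 - 9.2257*p - 1.5968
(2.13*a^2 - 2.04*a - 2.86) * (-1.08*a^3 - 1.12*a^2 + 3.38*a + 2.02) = -2.3004*a^5 - 0.1824*a^4 + 12.573*a^3 + 0.610600000000001*a^2 - 13.7876*a - 5.7772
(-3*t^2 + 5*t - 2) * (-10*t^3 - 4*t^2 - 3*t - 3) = 30*t^5 - 38*t^4 + 9*t^3 + 2*t^2 - 9*t + 6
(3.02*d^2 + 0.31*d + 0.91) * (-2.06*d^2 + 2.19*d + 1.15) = -6.2212*d^4 + 5.9752*d^3 + 2.2773*d^2 + 2.3494*d + 1.0465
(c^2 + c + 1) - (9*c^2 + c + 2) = -8*c^2 - 1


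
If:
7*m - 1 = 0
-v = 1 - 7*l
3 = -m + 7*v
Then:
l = 71/343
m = 1/7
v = 22/49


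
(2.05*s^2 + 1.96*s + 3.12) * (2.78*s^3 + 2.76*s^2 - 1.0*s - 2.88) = 5.699*s^5 + 11.1068*s^4 + 12.0332*s^3 + 0.747200000000001*s^2 - 8.7648*s - 8.9856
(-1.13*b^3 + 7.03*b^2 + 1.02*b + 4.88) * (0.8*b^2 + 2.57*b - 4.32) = -0.904*b^5 + 2.7199*b^4 + 23.7647*b^3 - 23.8442*b^2 + 8.1352*b - 21.0816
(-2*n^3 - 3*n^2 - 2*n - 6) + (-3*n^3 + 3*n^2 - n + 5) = -5*n^3 - 3*n - 1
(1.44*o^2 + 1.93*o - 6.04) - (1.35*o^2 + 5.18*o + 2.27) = 0.0899999999999999*o^2 - 3.25*o - 8.31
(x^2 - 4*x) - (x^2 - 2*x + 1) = -2*x - 1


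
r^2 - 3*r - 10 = (r - 5)*(r + 2)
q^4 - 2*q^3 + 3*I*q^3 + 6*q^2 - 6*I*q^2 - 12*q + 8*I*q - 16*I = (q - 2)*(q - 2*I)*(q + I)*(q + 4*I)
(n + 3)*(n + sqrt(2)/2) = n^2 + sqrt(2)*n/2 + 3*n + 3*sqrt(2)/2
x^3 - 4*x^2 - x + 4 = (x - 4)*(x - 1)*(x + 1)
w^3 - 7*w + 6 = (w - 2)*(w - 1)*(w + 3)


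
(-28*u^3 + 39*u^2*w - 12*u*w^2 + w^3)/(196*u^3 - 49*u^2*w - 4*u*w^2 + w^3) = (-u + w)/(7*u + w)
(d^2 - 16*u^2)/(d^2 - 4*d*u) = (d + 4*u)/d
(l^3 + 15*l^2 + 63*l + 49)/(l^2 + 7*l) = l + 8 + 7/l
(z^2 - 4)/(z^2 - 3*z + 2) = (z + 2)/(z - 1)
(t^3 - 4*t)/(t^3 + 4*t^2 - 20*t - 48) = t*(t - 2)/(t^2 + 2*t - 24)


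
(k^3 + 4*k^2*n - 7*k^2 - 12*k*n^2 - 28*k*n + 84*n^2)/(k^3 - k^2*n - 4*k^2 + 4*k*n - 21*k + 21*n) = (k^2 + 4*k*n - 12*n^2)/(k^2 - k*n + 3*k - 3*n)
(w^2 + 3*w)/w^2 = (w + 3)/w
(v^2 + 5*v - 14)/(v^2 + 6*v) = (v^2 + 5*v - 14)/(v*(v + 6))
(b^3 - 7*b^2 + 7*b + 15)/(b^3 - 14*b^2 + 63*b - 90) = (b + 1)/(b - 6)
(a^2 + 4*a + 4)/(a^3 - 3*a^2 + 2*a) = (a^2 + 4*a + 4)/(a*(a^2 - 3*a + 2))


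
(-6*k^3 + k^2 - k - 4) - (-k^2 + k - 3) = -6*k^3 + 2*k^2 - 2*k - 1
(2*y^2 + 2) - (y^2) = y^2 + 2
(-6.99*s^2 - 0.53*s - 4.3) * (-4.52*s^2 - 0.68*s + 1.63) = 31.5948*s^4 + 7.1488*s^3 + 8.4027*s^2 + 2.0601*s - 7.009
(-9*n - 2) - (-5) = 3 - 9*n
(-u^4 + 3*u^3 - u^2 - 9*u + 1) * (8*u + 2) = -8*u^5 + 22*u^4 - 2*u^3 - 74*u^2 - 10*u + 2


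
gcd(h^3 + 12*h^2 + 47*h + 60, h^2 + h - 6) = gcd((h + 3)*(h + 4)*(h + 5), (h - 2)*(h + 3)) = h + 3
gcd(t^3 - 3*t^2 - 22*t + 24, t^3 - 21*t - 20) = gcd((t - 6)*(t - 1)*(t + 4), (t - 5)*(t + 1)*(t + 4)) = t + 4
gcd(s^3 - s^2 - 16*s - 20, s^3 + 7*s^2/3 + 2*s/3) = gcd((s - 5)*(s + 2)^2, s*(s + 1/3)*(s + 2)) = s + 2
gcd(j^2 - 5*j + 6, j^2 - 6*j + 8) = j - 2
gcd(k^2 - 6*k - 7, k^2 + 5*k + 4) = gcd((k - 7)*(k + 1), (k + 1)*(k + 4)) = k + 1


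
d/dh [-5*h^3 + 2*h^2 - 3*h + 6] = -15*h^2 + 4*h - 3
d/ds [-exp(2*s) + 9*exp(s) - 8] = (9 - 2*exp(s))*exp(s)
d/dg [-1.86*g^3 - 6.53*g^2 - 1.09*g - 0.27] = -5.58*g^2 - 13.06*g - 1.09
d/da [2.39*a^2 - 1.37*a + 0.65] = 4.78*a - 1.37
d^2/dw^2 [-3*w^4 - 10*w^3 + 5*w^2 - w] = -36*w^2 - 60*w + 10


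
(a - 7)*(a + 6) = a^2 - a - 42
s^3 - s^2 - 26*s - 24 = (s - 6)*(s + 1)*(s + 4)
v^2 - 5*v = v*(v - 5)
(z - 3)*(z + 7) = z^2 + 4*z - 21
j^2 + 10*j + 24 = (j + 4)*(j + 6)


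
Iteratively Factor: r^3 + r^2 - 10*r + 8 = (r - 2)*(r^2 + 3*r - 4) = (r - 2)*(r + 4)*(r - 1)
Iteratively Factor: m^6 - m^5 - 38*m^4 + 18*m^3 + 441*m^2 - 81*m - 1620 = (m - 3)*(m^5 + 2*m^4 - 32*m^3 - 78*m^2 + 207*m + 540) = (m - 3)*(m + 4)*(m^4 - 2*m^3 - 24*m^2 + 18*m + 135) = (m - 3)*(m + 3)*(m + 4)*(m^3 - 5*m^2 - 9*m + 45) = (m - 3)^2*(m + 3)*(m + 4)*(m^2 - 2*m - 15) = (m - 3)^2*(m + 3)^2*(m + 4)*(m - 5)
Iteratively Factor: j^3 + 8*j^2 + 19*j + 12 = (j + 4)*(j^2 + 4*j + 3) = (j + 3)*(j + 4)*(j + 1)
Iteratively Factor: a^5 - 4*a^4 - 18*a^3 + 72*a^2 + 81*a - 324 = (a + 3)*(a^4 - 7*a^3 + 3*a^2 + 63*a - 108) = (a + 3)^2*(a^3 - 10*a^2 + 33*a - 36) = (a - 4)*(a + 3)^2*(a^2 - 6*a + 9) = (a - 4)*(a - 3)*(a + 3)^2*(a - 3)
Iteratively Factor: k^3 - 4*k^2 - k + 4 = (k + 1)*(k^2 - 5*k + 4) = (k - 4)*(k + 1)*(k - 1)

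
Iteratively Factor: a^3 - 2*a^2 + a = (a)*(a^2 - 2*a + 1) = a*(a - 1)*(a - 1)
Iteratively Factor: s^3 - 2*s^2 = (s)*(s^2 - 2*s) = s^2*(s - 2)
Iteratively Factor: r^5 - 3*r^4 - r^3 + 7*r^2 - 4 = (r + 1)*(r^4 - 4*r^3 + 3*r^2 + 4*r - 4) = (r - 1)*(r + 1)*(r^3 - 3*r^2 + 4) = (r - 1)*(r + 1)^2*(r^2 - 4*r + 4) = (r - 2)*(r - 1)*(r + 1)^2*(r - 2)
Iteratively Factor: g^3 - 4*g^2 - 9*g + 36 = (g + 3)*(g^2 - 7*g + 12) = (g - 4)*(g + 3)*(g - 3)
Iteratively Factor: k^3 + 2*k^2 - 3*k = (k - 1)*(k^2 + 3*k) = (k - 1)*(k + 3)*(k)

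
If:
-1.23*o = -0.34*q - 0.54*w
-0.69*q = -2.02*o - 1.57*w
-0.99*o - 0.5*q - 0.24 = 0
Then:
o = -0.09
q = -0.30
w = -0.02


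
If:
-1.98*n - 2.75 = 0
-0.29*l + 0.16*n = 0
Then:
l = -0.77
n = -1.39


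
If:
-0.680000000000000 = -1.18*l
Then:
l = 0.58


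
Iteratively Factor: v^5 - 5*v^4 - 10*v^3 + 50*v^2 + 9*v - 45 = (v - 5)*(v^4 - 10*v^2 + 9) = (v - 5)*(v - 1)*(v^3 + v^2 - 9*v - 9) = (v - 5)*(v - 3)*(v - 1)*(v^2 + 4*v + 3) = (v - 5)*(v - 3)*(v - 1)*(v + 3)*(v + 1)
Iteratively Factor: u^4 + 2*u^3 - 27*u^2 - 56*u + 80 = (u + 4)*(u^3 - 2*u^2 - 19*u + 20) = (u + 4)^2*(u^2 - 6*u + 5) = (u - 5)*(u + 4)^2*(u - 1)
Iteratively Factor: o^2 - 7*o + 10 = (o - 5)*(o - 2)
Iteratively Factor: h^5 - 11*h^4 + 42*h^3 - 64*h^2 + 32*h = (h - 4)*(h^4 - 7*h^3 + 14*h^2 - 8*h) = h*(h - 4)*(h^3 - 7*h^2 + 14*h - 8) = h*(h - 4)^2*(h^2 - 3*h + 2) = h*(h - 4)^2*(h - 2)*(h - 1)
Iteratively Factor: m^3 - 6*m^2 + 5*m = (m)*(m^2 - 6*m + 5) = m*(m - 5)*(m - 1)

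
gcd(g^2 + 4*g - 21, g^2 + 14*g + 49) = g + 7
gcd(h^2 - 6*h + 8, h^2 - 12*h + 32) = h - 4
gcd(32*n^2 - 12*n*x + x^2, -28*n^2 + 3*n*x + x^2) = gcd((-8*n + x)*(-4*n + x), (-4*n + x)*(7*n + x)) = -4*n + x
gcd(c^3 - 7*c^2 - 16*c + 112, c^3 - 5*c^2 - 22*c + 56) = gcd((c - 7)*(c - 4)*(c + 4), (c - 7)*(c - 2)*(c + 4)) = c^2 - 3*c - 28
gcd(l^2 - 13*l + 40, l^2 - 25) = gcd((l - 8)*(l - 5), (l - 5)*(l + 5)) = l - 5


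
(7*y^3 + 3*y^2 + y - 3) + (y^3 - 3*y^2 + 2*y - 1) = 8*y^3 + 3*y - 4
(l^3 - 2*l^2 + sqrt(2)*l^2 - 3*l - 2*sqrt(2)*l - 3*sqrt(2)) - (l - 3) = l^3 - 2*l^2 + sqrt(2)*l^2 - 4*l - 2*sqrt(2)*l - 3*sqrt(2) + 3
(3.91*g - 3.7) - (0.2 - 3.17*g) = 7.08*g - 3.9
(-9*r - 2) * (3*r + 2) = -27*r^2 - 24*r - 4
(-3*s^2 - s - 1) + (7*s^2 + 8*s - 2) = 4*s^2 + 7*s - 3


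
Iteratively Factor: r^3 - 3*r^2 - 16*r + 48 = (r - 4)*(r^2 + r - 12) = (r - 4)*(r - 3)*(r + 4)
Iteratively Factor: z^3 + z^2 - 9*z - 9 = (z + 3)*(z^2 - 2*z - 3) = (z + 1)*(z + 3)*(z - 3)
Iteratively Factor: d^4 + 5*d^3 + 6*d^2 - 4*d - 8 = (d + 2)*(d^3 + 3*d^2 - 4) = (d - 1)*(d + 2)*(d^2 + 4*d + 4) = (d - 1)*(d + 2)^2*(d + 2)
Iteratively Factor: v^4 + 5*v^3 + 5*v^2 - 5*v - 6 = (v + 3)*(v^3 + 2*v^2 - v - 2) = (v + 1)*(v + 3)*(v^2 + v - 2) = (v - 1)*(v + 1)*(v + 3)*(v + 2)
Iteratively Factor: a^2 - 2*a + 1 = (a - 1)*(a - 1)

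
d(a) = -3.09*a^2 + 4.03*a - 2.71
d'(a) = 4.03 - 6.18*a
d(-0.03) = -2.83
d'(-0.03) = 4.22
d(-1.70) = -18.49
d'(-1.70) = 14.54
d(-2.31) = -28.51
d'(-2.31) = 18.31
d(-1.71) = -18.64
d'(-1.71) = 14.60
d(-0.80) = -7.91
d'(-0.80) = 8.97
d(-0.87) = -8.55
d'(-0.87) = 9.41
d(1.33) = -2.82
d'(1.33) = -4.19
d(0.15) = -2.18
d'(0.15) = 3.10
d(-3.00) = -42.61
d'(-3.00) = 22.57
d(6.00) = -89.77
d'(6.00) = -33.05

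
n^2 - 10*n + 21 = (n - 7)*(n - 3)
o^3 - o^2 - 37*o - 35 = (o - 7)*(o + 1)*(o + 5)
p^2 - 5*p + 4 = (p - 4)*(p - 1)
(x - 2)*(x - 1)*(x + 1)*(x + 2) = x^4 - 5*x^2 + 4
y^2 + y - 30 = (y - 5)*(y + 6)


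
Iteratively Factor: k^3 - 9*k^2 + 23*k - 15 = (k - 1)*(k^2 - 8*k + 15) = (k - 5)*(k - 1)*(k - 3)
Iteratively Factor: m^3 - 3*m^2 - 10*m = (m)*(m^2 - 3*m - 10) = m*(m - 5)*(m + 2)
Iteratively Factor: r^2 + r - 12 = (r - 3)*(r + 4)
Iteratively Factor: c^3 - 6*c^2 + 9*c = (c - 3)*(c^2 - 3*c) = c*(c - 3)*(c - 3)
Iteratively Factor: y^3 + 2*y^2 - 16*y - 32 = (y + 2)*(y^2 - 16) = (y + 2)*(y + 4)*(y - 4)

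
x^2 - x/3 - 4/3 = (x - 4/3)*(x + 1)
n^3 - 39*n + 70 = (n - 5)*(n - 2)*(n + 7)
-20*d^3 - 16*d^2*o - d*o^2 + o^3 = (-5*d + o)*(2*d + o)^2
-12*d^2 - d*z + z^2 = (-4*d + z)*(3*d + z)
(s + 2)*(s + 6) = s^2 + 8*s + 12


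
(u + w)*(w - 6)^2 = u*w^2 - 12*u*w + 36*u + w^3 - 12*w^2 + 36*w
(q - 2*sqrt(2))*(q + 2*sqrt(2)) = q^2 - 8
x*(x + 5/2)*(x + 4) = x^3 + 13*x^2/2 + 10*x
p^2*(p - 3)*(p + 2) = p^4 - p^3 - 6*p^2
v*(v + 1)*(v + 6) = v^3 + 7*v^2 + 6*v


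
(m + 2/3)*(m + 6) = m^2 + 20*m/3 + 4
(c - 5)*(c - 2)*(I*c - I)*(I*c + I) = -c^4 + 7*c^3 - 9*c^2 - 7*c + 10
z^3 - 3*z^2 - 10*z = z*(z - 5)*(z + 2)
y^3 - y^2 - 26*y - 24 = (y - 6)*(y + 1)*(y + 4)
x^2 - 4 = (x - 2)*(x + 2)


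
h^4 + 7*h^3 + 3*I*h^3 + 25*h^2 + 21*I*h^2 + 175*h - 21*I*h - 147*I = (h + 7)*(h - 3*I)*(h - I)*(h + 7*I)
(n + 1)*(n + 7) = n^2 + 8*n + 7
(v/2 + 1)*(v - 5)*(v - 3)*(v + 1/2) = v^4/2 - 11*v^3/4 - 2*v^2 + 59*v/4 + 15/2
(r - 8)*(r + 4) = r^2 - 4*r - 32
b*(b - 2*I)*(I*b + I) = I*b^3 + 2*b^2 + I*b^2 + 2*b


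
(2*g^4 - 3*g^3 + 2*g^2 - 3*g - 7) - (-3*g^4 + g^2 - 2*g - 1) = 5*g^4 - 3*g^3 + g^2 - g - 6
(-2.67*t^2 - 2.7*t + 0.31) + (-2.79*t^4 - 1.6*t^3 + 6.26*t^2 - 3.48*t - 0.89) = -2.79*t^4 - 1.6*t^3 + 3.59*t^2 - 6.18*t - 0.58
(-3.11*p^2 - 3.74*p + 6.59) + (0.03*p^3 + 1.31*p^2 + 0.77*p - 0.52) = 0.03*p^3 - 1.8*p^2 - 2.97*p + 6.07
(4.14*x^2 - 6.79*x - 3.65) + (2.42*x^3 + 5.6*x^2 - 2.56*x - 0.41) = 2.42*x^3 + 9.74*x^2 - 9.35*x - 4.06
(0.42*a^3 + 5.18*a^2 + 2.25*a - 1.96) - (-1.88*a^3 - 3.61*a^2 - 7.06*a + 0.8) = 2.3*a^3 + 8.79*a^2 + 9.31*a - 2.76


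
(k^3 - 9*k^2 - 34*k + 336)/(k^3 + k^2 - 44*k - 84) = (k - 8)/(k + 2)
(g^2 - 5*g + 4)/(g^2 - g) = (g - 4)/g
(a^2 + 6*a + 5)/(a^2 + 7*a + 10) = (a + 1)/(a + 2)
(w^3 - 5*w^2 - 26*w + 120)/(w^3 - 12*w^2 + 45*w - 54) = (w^2 + w - 20)/(w^2 - 6*w + 9)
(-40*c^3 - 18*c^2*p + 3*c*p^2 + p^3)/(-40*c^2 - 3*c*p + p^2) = (-8*c^2 - 2*c*p + p^2)/(-8*c + p)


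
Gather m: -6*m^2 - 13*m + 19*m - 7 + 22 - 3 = -6*m^2 + 6*m + 12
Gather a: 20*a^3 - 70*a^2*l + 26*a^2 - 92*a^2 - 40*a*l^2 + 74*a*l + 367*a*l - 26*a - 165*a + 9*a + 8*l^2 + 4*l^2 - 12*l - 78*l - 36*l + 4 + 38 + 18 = 20*a^3 + a^2*(-70*l - 66) + a*(-40*l^2 + 441*l - 182) + 12*l^2 - 126*l + 60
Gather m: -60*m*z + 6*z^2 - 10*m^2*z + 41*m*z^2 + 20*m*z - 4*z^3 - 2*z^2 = -10*m^2*z + m*(41*z^2 - 40*z) - 4*z^3 + 4*z^2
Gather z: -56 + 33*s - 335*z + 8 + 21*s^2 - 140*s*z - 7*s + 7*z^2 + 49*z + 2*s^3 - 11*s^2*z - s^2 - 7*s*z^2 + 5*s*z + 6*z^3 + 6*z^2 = 2*s^3 + 20*s^2 + 26*s + 6*z^3 + z^2*(13 - 7*s) + z*(-11*s^2 - 135*s - 286) - 48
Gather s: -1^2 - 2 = -3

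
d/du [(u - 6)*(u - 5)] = 2*u - 11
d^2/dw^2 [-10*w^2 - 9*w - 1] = -20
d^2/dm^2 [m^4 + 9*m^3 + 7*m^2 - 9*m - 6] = 12*m^2 + 54*m + 14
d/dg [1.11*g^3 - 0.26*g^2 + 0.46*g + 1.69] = 3.33*g^2 - 0.52*g + 0.46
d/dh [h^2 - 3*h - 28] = 2*h - 3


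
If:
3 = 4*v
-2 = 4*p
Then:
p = -1/2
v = 3/4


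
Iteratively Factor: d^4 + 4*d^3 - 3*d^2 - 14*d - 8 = (d + 1)*(d^3 + 3*d^2 - 6*d - 8) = (d + 1)*(d + 4)*(d^2 - d - 2) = (d - 2)*(d + 1)*(d + 4)*(d + 1)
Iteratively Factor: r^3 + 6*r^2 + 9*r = (r + 3)*(r^2 + 3*r) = r*(r + 3)*(r + 3)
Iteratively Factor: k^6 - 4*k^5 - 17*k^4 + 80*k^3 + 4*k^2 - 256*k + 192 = (k - 2)*(k^5 - 2*k^4 - 21*k^3 + 38*k^2 + 80*k - 96) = (k - 2)*(k + 2)*(k^4 - 4*k^3 - 13*k^2 + 64*k - 48) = (k - 4)*(k - 2)*(k + 2)*(k^3 - 13*k + 12) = (k - 4)*(k - 3)*(k - 2)*(k + 2)*(k^2 + 3*k - 4) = (k - 4)*(k - 3)*(k - 2)*(k + 2)*(k + 4)*(k - 1)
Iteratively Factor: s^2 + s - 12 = (s + 4)*(s - 3)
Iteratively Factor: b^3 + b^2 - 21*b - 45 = (b + 3)*(b^2 - 2*b - 15) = (b + 3)^2*(b - 5)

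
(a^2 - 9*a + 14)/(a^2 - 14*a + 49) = (a - 2)/(a - 7)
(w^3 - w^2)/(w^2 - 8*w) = w*(w - 1)/(w - 8)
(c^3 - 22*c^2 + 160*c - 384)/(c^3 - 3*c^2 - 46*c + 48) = (c^2 - 14*c + 48)/(c^2 + 5*c - 6)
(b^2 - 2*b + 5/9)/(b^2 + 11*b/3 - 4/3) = (b - 5/3)/(b + 4)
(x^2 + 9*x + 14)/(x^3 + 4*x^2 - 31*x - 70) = 1/(x - 5)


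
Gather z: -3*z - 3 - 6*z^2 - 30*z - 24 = -6*z^2 - 33*z - 27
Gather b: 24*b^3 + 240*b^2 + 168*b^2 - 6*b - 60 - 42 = 24*b^3 + 408*b^2 - 6*b - 102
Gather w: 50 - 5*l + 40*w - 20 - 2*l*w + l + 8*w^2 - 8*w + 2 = -4*l + 8*w^2 + w*(32 - 2*l) + 32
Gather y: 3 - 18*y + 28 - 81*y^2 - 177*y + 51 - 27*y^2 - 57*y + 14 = -108*y^2 - 252*y + 96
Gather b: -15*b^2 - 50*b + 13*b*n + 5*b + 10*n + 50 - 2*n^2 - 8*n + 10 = -15*b^2 + b*(13*n - 45) - 2*n^2 + 2*n + 60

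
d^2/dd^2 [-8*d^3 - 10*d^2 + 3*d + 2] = -48*d - 20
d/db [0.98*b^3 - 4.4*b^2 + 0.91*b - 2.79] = 2.94*b^2 - 8.8*b + 0.91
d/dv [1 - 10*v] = -10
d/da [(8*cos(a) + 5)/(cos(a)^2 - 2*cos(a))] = 2*(-5*sin(a)^3/cos(a)^2 - sin(a) + 5*tan(a))/(cos(a) - 2)^2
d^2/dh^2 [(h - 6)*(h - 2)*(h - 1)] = 6*h - 18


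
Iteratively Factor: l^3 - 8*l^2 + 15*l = (l)*(l^2 - 8*l + 15) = l*(l - 5)*(l - 3)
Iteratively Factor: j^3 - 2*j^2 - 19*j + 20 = (j - 1)*(j^2 - j - 20) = (j - 5)*(j - 1)*(j + 4)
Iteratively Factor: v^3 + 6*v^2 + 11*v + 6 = (v + 3)*(v^2 + 3*v + 2) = (v + 1)*(v + 3)*(v + 2)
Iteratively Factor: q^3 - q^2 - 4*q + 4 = (q - 2)*(q^2 + q - 2) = (q - 2)*(q - 1)*(q + 2)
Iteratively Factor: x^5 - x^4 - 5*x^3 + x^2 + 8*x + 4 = (x + 1)*(x^4 - 2*x^3 - 3*x^2 + 4*x + 4) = (x - 2)*(x + 1)*(x^3 - 3*x - 2) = (x - 2)*(x + 1)^2*(x^2 - x - 2) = (x - 2)^2*(x + 1)^2*(x + 1)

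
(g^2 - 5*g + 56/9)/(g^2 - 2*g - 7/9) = (3*g - 8)/(3*g + 1)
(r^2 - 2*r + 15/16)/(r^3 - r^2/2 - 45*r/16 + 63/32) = 2*(4*r - 5)/(8*r^2 + 2*r - 21)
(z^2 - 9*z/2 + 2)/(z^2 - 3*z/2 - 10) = (2*z - 1)/(2*z + 5)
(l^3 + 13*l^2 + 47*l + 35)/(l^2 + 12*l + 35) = l + 1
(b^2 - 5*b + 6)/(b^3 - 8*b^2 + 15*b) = (b - 2)/(b*(b - 5))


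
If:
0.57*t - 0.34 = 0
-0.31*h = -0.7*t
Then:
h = 1.35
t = 0.60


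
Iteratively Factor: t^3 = (t)*(t^2) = t^2*(t)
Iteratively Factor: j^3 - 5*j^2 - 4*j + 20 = (j + 2)*(j^2 - 7*j + 10) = (j - 2)*(j + 2)*(j - 5)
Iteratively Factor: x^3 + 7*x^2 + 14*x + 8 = (x + 1)*(x^2 + 6*x + 8) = (x + 1)*(x + 4)*(x + 2)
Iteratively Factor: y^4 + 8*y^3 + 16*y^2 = (y + 4)*(y^3 + 4*y^2) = y*(y + 4)*(y^2 + 4*y) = y*(y + 4)^2*(y)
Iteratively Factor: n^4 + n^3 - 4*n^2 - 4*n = (n)*(n^3 + n^2 - 4*n - 4) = n*(n + 2)*(n^2 - n - 2) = n*(n + 1)*(n + 2)*(n - 2)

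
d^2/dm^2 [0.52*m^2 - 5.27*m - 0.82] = 1.04000000000000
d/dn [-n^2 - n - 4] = -2*n - 1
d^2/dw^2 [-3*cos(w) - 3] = 3*cos(w)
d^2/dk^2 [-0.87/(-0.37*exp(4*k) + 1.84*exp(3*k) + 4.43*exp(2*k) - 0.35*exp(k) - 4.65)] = ((-5.1504*exp(3*k) + 14.4072*exp(2*k) + 15.4164*exp(k) - 0.3045)*(0.37*exp(4*k) - 1.84*exp(3*k) - 4.43*exp(2*k) + 0.35*exp(k) + 4.65) + 0.87*(1.48*exp(3*k) - 5.52*exp(2*k) - 8.86*exp(k) + 0.35)*(2.96*exp(3*k) - 11.04*exp(2*k) - 17.72*exp(k) + 0.7)*exp(k))*exp(k)/(0.37*exp(4*k) - 1.84*exp(3*k) - 4.43*exp(2*k) + 0.35*exp(k) + 4.65)^3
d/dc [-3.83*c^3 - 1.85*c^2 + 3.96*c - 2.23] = -11.49*c^2 - 3.7*c + 3.96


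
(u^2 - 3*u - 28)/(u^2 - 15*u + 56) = (u + 4)/(u - 8)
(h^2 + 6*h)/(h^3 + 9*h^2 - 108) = h/(h^2 + 3*h - 18)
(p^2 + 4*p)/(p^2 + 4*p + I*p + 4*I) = p/(p + I)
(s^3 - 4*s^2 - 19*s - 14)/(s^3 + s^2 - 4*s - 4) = (s - 7)/(s - 2)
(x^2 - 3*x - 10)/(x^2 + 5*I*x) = (x^2 - 3*x - 10)/(x*(x + 5*I))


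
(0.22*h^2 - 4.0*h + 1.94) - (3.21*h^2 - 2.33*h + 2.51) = -2.99*h^2 - 1.67*h - 0.57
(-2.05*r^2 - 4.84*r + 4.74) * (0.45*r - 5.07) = -0.9225*r^3 + 8.2155*r^2 + 26.6718*r - 24.0318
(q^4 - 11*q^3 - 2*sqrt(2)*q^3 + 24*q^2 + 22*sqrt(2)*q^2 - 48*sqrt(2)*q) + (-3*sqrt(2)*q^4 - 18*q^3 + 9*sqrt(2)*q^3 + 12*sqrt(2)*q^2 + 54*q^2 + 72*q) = -3*sqrt(2)*q^4 + q^4 - 29*q^3 + 7*sqrt(2)*q^3 + 34*sqrt(2)*q^2 + 78*q^2 - 48*sqrt(2)*q + 72*q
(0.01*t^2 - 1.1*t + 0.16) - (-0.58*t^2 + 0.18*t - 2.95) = 0.59*t^2 - 1.28*t + 3.11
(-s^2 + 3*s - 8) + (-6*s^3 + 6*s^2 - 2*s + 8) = -6*s^3 + 5*s^2 + s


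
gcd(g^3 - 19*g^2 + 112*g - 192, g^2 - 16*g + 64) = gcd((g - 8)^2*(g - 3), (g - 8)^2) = g^2 - 16*g + 64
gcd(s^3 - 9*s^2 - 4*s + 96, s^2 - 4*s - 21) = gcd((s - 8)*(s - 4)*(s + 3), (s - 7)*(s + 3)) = s + 3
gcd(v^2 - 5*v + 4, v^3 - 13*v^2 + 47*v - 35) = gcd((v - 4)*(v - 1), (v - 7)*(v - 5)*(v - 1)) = v - 1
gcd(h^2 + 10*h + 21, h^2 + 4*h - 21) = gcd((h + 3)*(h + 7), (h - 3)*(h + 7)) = h + 7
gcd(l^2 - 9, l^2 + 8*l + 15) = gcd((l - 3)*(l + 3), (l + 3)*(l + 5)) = l + 3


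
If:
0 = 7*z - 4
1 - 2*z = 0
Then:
No Solution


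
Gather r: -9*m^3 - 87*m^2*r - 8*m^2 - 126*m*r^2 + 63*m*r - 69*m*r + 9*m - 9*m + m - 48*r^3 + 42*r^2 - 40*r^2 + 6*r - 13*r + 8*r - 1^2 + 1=-9*m^3 - 8*m^2 + m - 48*r^3 + r^2*(2 - 126*m) + r*(-87*m^2 - 6*m + 1)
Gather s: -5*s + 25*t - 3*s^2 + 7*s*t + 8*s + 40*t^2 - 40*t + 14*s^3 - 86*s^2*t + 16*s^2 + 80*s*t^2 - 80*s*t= 14*s^3 + s^2*(13 - 86*t) + s*(80*t^2 - 73*t + 3) + 40*t^2 - 15*t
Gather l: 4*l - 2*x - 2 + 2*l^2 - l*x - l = 2*l^2 + l*(3 - x) - 2*x - 2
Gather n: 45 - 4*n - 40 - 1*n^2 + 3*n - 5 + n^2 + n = 0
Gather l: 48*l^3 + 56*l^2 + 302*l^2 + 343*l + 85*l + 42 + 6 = 48*l^3 + 358*l^2 + 428*l + 48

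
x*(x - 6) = x^2 - 6*x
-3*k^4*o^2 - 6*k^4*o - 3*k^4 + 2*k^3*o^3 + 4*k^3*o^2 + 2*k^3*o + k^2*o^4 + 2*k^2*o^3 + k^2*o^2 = (-k + o)*(3*k + o)*(k*o + k)^2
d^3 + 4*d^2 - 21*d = d*(d - 3)*(d + 7)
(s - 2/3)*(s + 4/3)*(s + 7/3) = s^3 + 3*s^2 + 2*s/3 - 56/27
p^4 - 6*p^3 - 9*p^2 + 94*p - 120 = (p - 5)*(p - 3)*(p - 2)*(p + 4)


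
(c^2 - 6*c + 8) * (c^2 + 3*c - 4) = c^4 - 3*c^3 - 14*c^2 + 48*c - 32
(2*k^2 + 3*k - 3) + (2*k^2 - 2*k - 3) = 4*k^2 + k - 6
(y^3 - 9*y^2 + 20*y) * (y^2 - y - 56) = y^5 - 10*y^4 - 27*y^3 + 484*y^2 - 1120*y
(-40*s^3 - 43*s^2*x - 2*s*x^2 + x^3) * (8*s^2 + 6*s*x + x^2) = -320*s^5 - 584*s^4*x - 314*s^3*x^2 - 47*s^2*x^3 + 4*s*x^4 + x^5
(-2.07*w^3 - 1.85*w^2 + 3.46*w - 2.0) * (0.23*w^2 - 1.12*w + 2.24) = -0.4761*w^5 + 1.8929*w^4 - 1.769*w^3 - 8.4792*w^2 + 9.9904*w - 4.48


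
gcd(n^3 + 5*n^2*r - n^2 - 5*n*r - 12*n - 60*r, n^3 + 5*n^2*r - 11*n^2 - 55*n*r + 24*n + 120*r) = n + 5*r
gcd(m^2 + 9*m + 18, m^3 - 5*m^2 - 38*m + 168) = m + 6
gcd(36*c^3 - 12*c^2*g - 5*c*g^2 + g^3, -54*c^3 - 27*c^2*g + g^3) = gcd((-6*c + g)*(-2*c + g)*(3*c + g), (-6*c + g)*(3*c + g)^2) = 18*c^2 + 3*c*g - g^2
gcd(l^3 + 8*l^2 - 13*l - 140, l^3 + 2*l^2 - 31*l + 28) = l^2 + 3*l - 28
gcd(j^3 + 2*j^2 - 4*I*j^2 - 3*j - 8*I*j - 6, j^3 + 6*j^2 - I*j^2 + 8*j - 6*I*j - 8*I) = j^2 + j*(2 - I) - 2*I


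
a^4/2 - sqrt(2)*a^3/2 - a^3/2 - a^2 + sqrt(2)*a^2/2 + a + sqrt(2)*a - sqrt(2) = (a/2 + sqrt(2)/2)*(a - 1)*(a - sqrt(2))^2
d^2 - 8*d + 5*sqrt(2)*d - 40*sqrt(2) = (d - 8)*(d + 5*sqrt(2))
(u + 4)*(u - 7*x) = u^2 - 7*u*x + 4*u - 28*x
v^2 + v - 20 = (v - 4)*(v + 5)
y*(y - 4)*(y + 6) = y^3 + 2*y^2 - 24*y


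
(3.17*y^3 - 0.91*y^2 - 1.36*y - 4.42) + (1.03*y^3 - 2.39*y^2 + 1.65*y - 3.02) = 4.2*y^3 - 3.3*y^2 + 0.29*y - 7.44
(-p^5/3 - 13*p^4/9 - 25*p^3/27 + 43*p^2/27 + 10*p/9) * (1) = -p^5/3 - 13*p^4/9 - 25*p^3/27 + 43*p^2/27 + 10*p/9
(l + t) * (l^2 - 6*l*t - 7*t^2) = l^3 - 5*l^2*t - 13*l*t^2 - 7*t^3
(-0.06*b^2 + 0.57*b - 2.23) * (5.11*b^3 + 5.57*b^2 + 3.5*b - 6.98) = -0.3066*b^5 + 2.5785*b^4 - 8.4304*b^3 - 10.0073*b^2 - 11.7836*b + 15.5654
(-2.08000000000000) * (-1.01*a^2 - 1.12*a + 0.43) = 2.1008*a^2 + 2.3296*a - 0.8944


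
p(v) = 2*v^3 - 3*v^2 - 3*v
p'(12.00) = 789.00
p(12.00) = 2988.00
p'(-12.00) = 933.00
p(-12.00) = -3852.00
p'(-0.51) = 1.62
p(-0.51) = 0.48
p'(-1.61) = 22.21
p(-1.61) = -11.29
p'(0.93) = -3.39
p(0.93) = -3.78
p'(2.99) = 32.70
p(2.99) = 17.67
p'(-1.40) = 17.16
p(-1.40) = -7.17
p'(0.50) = -4.50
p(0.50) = -2.00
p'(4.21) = 78.08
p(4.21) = 83.43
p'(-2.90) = 64.86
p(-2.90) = -65.31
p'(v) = 6*v^2 - 6*v - 3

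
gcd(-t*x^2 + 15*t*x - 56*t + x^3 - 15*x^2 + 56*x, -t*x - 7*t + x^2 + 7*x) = -t + x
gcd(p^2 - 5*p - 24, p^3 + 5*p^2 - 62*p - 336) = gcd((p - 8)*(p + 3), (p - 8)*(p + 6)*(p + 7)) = p - 8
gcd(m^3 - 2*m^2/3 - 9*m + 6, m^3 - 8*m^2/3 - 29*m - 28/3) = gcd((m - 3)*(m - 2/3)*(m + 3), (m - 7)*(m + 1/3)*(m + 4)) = 1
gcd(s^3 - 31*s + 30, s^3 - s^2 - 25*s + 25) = s^2 - 6*s + 5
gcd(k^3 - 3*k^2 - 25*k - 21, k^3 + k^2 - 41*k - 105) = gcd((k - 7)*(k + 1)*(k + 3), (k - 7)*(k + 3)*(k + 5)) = k^2 - 4*k - 21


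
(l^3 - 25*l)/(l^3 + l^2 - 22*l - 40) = l*(l + 5)/(l^2 + 6*l + 8)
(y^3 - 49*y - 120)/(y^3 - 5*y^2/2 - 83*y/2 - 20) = 2*(y + 3)/(2*y + 1)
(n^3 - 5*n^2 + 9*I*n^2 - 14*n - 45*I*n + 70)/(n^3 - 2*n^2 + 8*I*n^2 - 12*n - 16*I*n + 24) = (n^2 + n*(-5 + 7*I) - 35*I)/(n^2 + n*(-2 + 6*I) - 12*I)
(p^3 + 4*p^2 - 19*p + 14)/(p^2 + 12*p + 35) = (p^2 - 3*p + 2)/(p + 5)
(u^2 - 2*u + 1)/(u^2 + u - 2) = (u - 1)/(u + 2)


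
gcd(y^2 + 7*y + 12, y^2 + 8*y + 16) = y + 4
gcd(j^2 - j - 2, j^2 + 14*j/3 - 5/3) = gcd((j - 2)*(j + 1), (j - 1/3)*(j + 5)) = 1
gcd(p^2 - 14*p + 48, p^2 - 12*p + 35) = 1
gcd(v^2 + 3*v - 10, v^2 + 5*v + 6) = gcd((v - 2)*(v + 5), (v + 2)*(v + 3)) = 1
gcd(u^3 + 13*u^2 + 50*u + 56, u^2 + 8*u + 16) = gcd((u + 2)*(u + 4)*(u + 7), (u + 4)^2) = u + 4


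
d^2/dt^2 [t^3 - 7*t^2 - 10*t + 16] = 6*t - 14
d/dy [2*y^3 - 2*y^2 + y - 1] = 6*y^2 - 4*y + 1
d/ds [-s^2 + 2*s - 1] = 2 - 2*s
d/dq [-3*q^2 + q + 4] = 1 - 6*q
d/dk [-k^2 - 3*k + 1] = -2*k - 3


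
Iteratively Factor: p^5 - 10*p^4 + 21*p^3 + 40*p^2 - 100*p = (p + 2)*(p^4 - 12*p^3 + 45*p^2 - 50*p) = (p - 5)*(p + 2)*(p^3 - 7*p^2 + 10*p) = (p - 5)^2*(p + 2)*(p^2 - 2*p) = p*(p - 5)^2*(p + 2)*(p - 2)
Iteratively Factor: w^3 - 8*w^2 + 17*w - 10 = (w - 2)*(w^2 - 6*w + 5) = (w - 2)*(w - 1)*(w - 5)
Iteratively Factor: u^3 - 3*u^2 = (u)*(u^2 - 3*u) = u^2*(u - 3)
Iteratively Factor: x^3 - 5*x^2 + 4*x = (x - 1)*(x^2 - 4*x) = x*(x - 1)*(x - 4)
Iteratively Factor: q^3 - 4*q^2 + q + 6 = (q - 3)*(q^2 - q - 2) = (q - 3)*(q - 2)*(q + 1)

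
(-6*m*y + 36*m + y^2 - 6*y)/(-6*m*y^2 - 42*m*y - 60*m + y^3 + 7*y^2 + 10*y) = (y - 6)/(y^2 + 7*y + 10)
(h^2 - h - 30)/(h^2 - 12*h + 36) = (h + 5)/(h - 6)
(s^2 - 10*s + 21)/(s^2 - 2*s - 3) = (s - 7)/(s + 1)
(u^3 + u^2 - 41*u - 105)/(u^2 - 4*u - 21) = u + 5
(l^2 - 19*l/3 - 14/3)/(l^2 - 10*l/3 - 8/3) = (l - 7)/(l - 4)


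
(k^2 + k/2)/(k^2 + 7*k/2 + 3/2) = k/(k + 3)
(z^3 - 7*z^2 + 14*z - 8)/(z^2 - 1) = (z^2 - 6*z + 8)/(z + 1)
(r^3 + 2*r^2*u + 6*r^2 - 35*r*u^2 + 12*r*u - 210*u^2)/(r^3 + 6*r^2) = 1 + 2*u/r - 35*u^2/r^2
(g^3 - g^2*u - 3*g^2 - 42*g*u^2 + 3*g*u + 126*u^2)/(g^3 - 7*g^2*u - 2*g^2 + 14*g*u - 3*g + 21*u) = (g + 6*u)/(g + 1)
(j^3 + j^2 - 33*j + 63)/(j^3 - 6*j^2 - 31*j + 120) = (j^2 + 4*j - 21)/(j^2 - 3*j - 40)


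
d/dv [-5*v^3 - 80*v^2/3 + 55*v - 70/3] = -15*v^2 - 160*v/3 + 55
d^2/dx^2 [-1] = 0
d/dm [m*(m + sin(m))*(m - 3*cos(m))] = m*(m + sin(m))*(3*sin(m) + 1) + m*(m - 3*cos(m))*(cos(m) + 1) + (m + sin(m))*(m - 3*cos(m))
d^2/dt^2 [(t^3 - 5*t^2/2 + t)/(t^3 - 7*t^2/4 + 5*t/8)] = -96/(64*t^3 - 240*t^2 + 300*t - 125)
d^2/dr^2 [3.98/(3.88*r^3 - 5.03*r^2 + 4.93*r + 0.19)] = ((40.0388 - 92.6544*r)*(3.88*r^3 - 5.03*r^2 + 4.93*r + 0.19) + 3.98*(11.64*r^2 - 10.06*r + 4.93)*(23.28*r^2 - 20.12*r + 9.86))/(3.88*r^3 - 5.03*r^2 + 4.93*r + 0.19)^3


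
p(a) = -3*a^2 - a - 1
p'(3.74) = -23.44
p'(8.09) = -49.54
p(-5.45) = -84.66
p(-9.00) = -235.00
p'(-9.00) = 53.00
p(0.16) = -1.24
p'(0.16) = -1.96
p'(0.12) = -1.72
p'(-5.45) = 31.70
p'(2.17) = -14.02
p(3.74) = -46.70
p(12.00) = -445.00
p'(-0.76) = 3.56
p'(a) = -6*a - 1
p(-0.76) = -1.97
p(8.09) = -205.43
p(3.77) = -47.41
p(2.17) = -17.30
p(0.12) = -1.16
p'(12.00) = -73.00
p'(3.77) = -23.62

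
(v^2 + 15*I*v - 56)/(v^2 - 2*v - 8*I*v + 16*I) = (v^2 + 15*I*v - 56)/(v^2 - 2*v - 8*I*v + 16*I)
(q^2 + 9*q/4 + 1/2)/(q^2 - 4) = (q + 1/4)/(q - 2)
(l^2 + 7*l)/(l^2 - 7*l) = (l + 7)/(l - 7)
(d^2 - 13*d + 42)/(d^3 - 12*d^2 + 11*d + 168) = (d - 6)/(d^2 - 5*d - 24)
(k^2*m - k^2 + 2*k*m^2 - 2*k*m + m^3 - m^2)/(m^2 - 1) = (k^2 + 2*k*m + m^2)/(m + 1)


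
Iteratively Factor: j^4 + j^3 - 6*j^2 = (j)*(j^3 + j^2 - 6*j) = j*(j + 3)*(j^2 - 2*j) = j*(j - 2)*(j + 3)*(j)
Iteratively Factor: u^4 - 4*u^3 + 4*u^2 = (u)*(u^3 - 4*u^2 + 4*u) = u*(u - 2)*(u^2 - 2*u) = u^2*(u - 2)*(u - 2)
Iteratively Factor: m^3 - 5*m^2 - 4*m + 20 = (m - 5)*(m^2 - 4) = (m - 5)*(m - 2)*(m + 2)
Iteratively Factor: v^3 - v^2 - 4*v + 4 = (v - 2)*(v^2 + v - 2) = (v - 2)*(v + 2)*(v - 1)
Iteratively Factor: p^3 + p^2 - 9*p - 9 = (p - 3)*(p^2 + 4*p + 3) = (p - 3)*(p + 3)*(p + 1)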